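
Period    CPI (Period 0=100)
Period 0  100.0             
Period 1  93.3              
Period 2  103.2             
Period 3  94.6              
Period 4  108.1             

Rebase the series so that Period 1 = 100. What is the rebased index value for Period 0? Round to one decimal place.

107.2

Rebased(Period 0) = 100.0 / 93.3 × 100 = 107.1811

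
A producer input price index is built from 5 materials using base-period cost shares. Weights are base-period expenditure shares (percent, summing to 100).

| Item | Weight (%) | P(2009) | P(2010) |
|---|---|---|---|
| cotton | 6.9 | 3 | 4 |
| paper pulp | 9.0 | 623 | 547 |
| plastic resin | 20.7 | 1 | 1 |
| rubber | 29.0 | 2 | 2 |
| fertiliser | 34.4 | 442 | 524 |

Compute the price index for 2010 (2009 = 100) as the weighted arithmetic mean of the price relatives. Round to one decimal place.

107.6

cotton: 6.9 × (4/3) = 6.9 × 1.333333 = 9.2000
paper pulp: 9.0 × (547/623) = 9.0 × 0.878010 = 7.9021
plastic resin: 20.7 × (1/1) = 20.7 × 1.000000 = 20.7000
rubber: 29.0 × (2/2) = 29.0 × 1.000000 = 29.0000
fertiliser: 34.4 × (524/442) = 34.4 × 1.185520 = 40.7819
Index = Σ wᵢ·(p₁ᵢ/p₀ᵢ) = 9.2000 + 7.9021 + 20.7000 + 29.0000 + 40.7819 = 107.5840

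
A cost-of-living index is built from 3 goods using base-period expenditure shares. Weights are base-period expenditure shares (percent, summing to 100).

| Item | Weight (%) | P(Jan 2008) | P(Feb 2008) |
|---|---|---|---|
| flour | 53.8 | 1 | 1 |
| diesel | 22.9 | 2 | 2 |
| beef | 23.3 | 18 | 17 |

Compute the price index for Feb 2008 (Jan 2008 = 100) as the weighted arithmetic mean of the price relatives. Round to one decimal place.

flour: 53.8 × (1/1) = 53.8 × 1.000000 = 53.8000
diesel: 22.9 × (2/2) = 22.9 × 1.000000 = 22.9000
beef: 23.3 × (17/18) = 23.3 × 0.944444 = 22.0056
Index = Σ wᵢ·(p₁ᵢ/p₀ᵢ) = 53.8000 + 22.9000 + 22.0056 = 98.7056

98.7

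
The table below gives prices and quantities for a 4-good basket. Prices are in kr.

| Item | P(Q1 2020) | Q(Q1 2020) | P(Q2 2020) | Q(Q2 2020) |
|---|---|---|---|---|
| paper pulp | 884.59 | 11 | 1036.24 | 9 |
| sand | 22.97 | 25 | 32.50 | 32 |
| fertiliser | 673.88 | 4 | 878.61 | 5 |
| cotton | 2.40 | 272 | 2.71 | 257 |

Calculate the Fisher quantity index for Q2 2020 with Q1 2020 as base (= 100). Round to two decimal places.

Laspeyres component (base-period weights):
ΣP(Q1 2020)Q(Q2 2020) = 884.59×9 + 22.97×32 + 673.88×5 + 2.40×257 = 7961.31 + 735.04 + 3369.4 + 616.8 = 12682.55
ΣP(Q1 2020)Q(Q1 2020) = 884.59×11 + 22.97×25 + 673.88×4 + 2.40×272 = 9730.49 + 574.25 + 2695.52 + 652.8 = 13653.06
L = 12682.55 / 13653.06 × 100 = 92.8916
Paasche component (current-period weights):
ΣP(Q2 2020)Q(Q2 2020) = 1036.24×9 + 32.50×32 + 878.61×5 + 2.71×257 = 9326.16 + 1040 + 4393.05 + 696.47 = 15455.68
ΣP(Q2 2020)Q(Q1 2020) = 1036.24×11 + 32.50×25 + 878.61×4 + 2.71×272 = 11398.64 + 812.5 + 3514.44 + 737.12 = 16462.7
P = 15455.68 / 16462.7 × 100 = 93.8830
Fisher = √(L × P) = √(92.8916 × 93.8830) = 93.3860

93.39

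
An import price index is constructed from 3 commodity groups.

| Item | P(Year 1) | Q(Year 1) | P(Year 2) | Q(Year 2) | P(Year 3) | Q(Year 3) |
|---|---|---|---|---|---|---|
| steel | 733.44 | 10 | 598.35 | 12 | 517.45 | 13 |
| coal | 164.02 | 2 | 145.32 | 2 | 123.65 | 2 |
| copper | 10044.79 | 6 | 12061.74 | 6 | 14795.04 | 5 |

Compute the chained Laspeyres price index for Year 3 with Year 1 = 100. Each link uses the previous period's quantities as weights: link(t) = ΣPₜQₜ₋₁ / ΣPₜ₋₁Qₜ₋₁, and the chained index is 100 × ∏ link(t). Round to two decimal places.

Link Year 1→Year 2:
ΣP(Year 2)Q(Year 1) = 598.35×10 + 145.32×2 + 12061.74×6 = 5983.5 + 290.64 + 72370.44 = 78644.58
ΣP(Year 1)Q(Year 1) = 733.44×10 + 164.02×2 + 10044.79×6 = 7334.4 + 328.04 + 60268.74 = 67931.18
link = 78644.58/67931.18 = 1.157710
Link Year 2→Year 3:
ΣP(Year 3)Q(Year 2) = 517.45×12 + 123.65×2 + 14795.04×6 = 6209.4 + 247.3 + 88770.24 = 95226.94
ΣP(Year 2)Q(Year 2) = 598.35×12 + 145.32×2 + 12061.74×6 = 7180.2 + 290.64 + 72370.44 = 79841.28
link = 95226.94/79841.28 = 1.192703
Chained index = 100 × 1.157710 × 1.192703 = 138.0804

138.08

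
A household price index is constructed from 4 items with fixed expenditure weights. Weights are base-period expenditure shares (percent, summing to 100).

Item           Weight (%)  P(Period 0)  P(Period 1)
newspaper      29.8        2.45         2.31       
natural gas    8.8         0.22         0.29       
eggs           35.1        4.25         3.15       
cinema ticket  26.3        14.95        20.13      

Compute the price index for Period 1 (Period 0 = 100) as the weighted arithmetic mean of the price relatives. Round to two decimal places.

101.13

newspaper: 29.8 × (2.31/2.45) = 29.8 × 0.942857 = 28.0971
natural gas: 8.8 × (0.29/0.22) = 8.8 × 1.318182 = 11.6000
eggs: 35.1 × (3.15/4.25) = 35.1 × 0.741176 = 26.0153
cinema ticket: 26.3 × (20.13/14.95) = 26.3 × 1.346488 = 35.4126
Index = Σ wᵢ·(p₁ᵢ/p₀ᵢ) = 28.0971 + 11.6000 + 26.0153 + 35.4126 = 101.1251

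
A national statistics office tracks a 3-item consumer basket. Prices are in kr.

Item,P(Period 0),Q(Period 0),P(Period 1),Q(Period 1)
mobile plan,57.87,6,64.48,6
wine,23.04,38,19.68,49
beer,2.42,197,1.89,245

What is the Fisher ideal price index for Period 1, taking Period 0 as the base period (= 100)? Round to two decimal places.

Laspeyres component (base-period weights):
ΣP(Period 1)Q(Period 0) = 64.48×6 + 19.68×38 + 1.89×197 = 386.88 + 747.84 + 372.33 = 1507.05
ΣP(Period 0)Q(Period 0) = 57.87×6 + 23.04×38 + 2.42×197 = 347.22 + 875.52 + 476.74 = 1699.48
L = 1507.05 / 1699.48 × 100 = 88.6771
Paasche component (current-period weights):
ΣP(Period 1)Q(Period 1) = 64.48×6 + 19.68×49 + 1.89×245 = 386.88 + 964.32 + 463.05 = 1814.25
ΣP(Period 0)Q(Period 1) = 57.87×6 + 23.04×49 + 2.42×245 = 347.22 + 1128.96 + 592.9 = 2069.08
P = 1814.25 / 2069.08 × 100 = 87.6839
Fisher = √(L × P) = √(88.6771 × 87.6839) = 88.1791

88.18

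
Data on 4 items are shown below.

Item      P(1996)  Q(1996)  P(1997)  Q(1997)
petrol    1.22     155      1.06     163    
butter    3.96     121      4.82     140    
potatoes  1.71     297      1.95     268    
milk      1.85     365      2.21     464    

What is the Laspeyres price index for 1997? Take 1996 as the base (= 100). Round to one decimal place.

Laspeyres price index uses base-period quantities as weights.
ΣP(1997)·Q(1996) = 1.06×155 + 4.82×121 + 1.95×297 + 2.21×365 = 164.3 + 583.22 + 579.15 + 806.65 = 2133.32
ΣP(1996)·Q(1996) = 1.22×155 + 3.96×121 + 1.71×297 + 1.85×365 = 189.1 + 479.16 + 507.87 + 675.25 = 1851.38
Index = 2133.32 / 1851.38 × 100 = 115.2286

115.2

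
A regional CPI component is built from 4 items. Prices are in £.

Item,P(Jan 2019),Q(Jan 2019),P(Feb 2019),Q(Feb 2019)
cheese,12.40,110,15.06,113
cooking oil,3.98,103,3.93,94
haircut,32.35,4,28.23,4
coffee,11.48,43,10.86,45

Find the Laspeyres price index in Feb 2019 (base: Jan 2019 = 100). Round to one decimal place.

110.2

Laspeyres price index uses base-period quantities as weights.
ΣP(Feb 2019)·Q(Jan 2019) = 15.06×110 + 3.93×103 + 28.23×4 + 10.86×43 = 1656.6 + 404.79 + 112.92 + 466.98 = 2641.29
ΣP(Jan 2019)·Q(Jan 2019) = 12.40×110 + 3.98×103 + 32.35×4 + 11.48×43 = 1364 + 409.94 + 129.4 + 493.64 = 2396.98
Index = 2641.29 / 2396.98 × 100 = 110.1924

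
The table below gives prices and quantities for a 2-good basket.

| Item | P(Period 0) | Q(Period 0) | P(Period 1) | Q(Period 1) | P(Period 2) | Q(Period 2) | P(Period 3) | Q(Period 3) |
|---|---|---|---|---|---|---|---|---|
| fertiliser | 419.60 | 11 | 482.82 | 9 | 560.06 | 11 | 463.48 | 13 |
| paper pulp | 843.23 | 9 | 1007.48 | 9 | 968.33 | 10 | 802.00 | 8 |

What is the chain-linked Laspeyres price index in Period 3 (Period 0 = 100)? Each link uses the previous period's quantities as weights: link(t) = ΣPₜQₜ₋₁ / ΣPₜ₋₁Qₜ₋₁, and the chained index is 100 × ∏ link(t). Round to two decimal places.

100.04

Link Period 0→Period 1:
ΣP(Period 1)Q(Period 0) = 482.82×11 + 1007.48×9 = 5311.02 + 9067.32 = 14378.34
ΣP(Period 0)Q(Period 0) = 419.60×11 + 843.23×9 = 4615.6 + 7589.07 = 12204.67
link = 14378.34/12204.67 = 1.178101
Link Period 1→Period 2:
ΣP(Period 2)Q(Period 1) = 560.06×9 + 968.33×9 = 5040.54 + 8714.97 = 13755.51
ΣP(Period 1)Q(Period 1) = 482.82×9 + 1007.48×9 = 4345.38 + 9067.32 = 13412.7
link = 13755.51/13412.7 = 1.025559
Link Period 2→Period 3:
ΣP(Period 3)Q(Period 2) = 463.48×11 + 802.00×10 = 5098.28 + 8020 = 13118.28
ΣP(Period 2)Q(Period 2) = 560.06×11 + 968.33×10 = 6160.66 + 9683.3 = 15843.96
link = 13118.28/15843.96 = 0.827967
Chained index = 100 × 1.178101 × 1.025559 × 0.827967 = 100.0360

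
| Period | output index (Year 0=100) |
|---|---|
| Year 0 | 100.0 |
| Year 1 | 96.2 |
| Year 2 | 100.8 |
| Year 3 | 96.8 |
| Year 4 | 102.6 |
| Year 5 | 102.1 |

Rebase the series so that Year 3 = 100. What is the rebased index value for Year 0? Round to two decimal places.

103.31

Rebased(Year 0) = 100.0 / 96.8 × 100 = 103.3058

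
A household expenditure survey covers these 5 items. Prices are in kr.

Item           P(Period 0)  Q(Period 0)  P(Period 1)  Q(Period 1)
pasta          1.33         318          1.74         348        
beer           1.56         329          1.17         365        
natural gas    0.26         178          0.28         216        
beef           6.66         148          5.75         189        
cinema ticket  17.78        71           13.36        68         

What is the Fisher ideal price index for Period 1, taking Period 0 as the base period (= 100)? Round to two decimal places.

Laspeyres component (base-period weights):
ΣP(Period 1)Q(Period 0) = 1.74×318 + 1.17×329 + 0.28×178 + 5.75×148 + 13.36×71 = 553.32 + 384.93 + 49.84 + 851 + 948.56 = 2787.65
ΣP(Period 0)Q(Period 0) = 1.33×318 + 1.56×329 + 0.26×178 + 6.66×148 + 17.78×71 = 422.94 + 513.24 + 46.28 + 985.68 + 1262.38 = 3230.52
L = 2787.65 / 3230.52 × 100 = 86.2911
Paasche component (current-period weights):
ΣP(Period 1)Q(Period 1) = 1.74×348 + 1.17×365 + 0.28×216 + 5.75×189 + 13.36×68 = 605.52 + 427.05 + 60.48 + 1086.75 + 908.48 = 3088.28
ΣP(Period 0)Q(Period 1) = 1.33×348 + 1.56×365 + 0.26×216 + 6.66×189 + 17.78×68 = 462.84 + 569.4 + 56.16 + 1258.74 + 1209.04 = 3556.18
P = 3088.28 / 3556.18 × 100 = 86.8426
Fisher = √(L × P) = √(86.2911 × 86.8426) = 86.5664

86.57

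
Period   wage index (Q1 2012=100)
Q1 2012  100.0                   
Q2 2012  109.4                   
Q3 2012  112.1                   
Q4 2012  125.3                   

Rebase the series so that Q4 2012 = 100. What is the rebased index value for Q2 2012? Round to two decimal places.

Rebased(Q2 2012) = 109.4 / 125.3 × 100 = 87.3105

87.31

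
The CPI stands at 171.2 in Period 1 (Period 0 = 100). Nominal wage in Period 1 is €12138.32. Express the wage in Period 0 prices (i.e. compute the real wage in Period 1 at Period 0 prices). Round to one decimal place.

7090.1

Real = Nominal ÷ (Index/100) = 12138.32 ÷ (171.2/100)
     = 12138.32 ÷ 1.712 = 7090.1402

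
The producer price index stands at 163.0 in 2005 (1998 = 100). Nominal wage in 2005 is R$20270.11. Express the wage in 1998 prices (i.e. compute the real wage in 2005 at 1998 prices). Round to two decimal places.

12435.65

Real = Nominal ÷ (Index/100) = 20270.11 ÷ (163.0/100)
     = 20270.11 ÷ 1.630 = 12435.6503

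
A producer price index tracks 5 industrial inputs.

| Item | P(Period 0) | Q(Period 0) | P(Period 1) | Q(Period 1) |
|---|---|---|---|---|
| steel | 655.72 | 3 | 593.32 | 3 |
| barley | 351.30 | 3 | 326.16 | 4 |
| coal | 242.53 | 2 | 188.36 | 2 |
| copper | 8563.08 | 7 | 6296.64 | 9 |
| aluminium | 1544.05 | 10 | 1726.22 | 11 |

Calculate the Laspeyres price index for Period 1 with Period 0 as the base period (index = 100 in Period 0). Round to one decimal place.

81.7

Laspeyres price index uses base-period quantities as weights.
ΣP(Period 1)·Q(Period 0) = 593.32×3 + 326.16×3 + 188.36×2 + 6296.64×7 + 1726.22×10 = 1779.96 + 978.48 + 376.72 + 44076.48 + 17262.2 = 64473.84
ΣP(Period 0)·Q(Period 0) = 655.72×3 + 351.30×3 + 242.53×2 + 8563.08×7 + 1544.05×10 = 1967.16 + 1053.9 + 485.06 + 59941.56 + 15440.5 = 78888.18
Index = 64473.84 / 78888.18 × 100 = 81.7281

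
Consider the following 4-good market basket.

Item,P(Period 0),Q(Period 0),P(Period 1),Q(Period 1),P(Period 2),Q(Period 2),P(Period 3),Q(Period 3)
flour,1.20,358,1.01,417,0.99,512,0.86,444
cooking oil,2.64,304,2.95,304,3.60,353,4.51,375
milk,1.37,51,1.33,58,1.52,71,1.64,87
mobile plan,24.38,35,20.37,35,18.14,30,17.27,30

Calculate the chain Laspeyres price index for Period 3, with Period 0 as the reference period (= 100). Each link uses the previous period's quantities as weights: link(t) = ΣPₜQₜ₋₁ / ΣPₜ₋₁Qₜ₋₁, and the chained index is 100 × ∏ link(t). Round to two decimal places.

109.86

Link Period 0→Period 1:
ΣP(Period 1)Q(Period 0) = 1.01×358 + 2.95×304 + 1.33×51 + 20.37×35 = 361.58 + 896.8 + 67.83 + 712.95 = 2039.16
ΣP(Period 0)Q(Period 0) = 1.20×358 + 2.64×304 + 1.37×51 + 24.38×35 = 429.6 + 802.56 + 69.87 + 853.3 = 2155.33
link = 2039.16/2155.33 = 0.946101
Link Period 1→Period 2:
ΣP(Period 2)Q(Period 1) = 0.99×417 + 3.60×304 + 1.52×58 + 18.14×35 = 412.83 + 1094.4 + 88.16 + 634.9 = 2230.29
ΣP(Period 1)Q(Period 1) = 1.01×417 + 2.95×304 + 1.33×58 + 20.37×35 = 421.17 + 896.8 + 77.14 + 712.95 = 2108.06
link = 2230.29/2108.06 = 1.057982
Link Period 2→Period 3:
ΣP(Period 3)Q(Period 2) = 0.86×512 + 4.51×353 + 1.64×71 + 17.27×30 = 440.32 + 1592.03 + 116.44 + 518.1 = 2666.89
ΣP(Period 2)Q(Period 2) = 0.99×512 + 3.60×353 + 1.52×71 + 18.14×30 = 506.88 + 1270.8 + 107.92 + 544.2 = 2429.8
link = 2666.89/2429.8 = 1.097576
Chained index = 100 × 0.946101 × 1.057982 × 1.097576 = 109.8628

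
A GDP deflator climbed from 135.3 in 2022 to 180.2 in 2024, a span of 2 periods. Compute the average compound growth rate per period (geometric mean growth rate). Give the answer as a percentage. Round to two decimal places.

Growth factor = (180.2/135.3)^(1/2) = (1.331855)^(1/2) = 1.154060
Growth rate = 1.154060 − 1 = 0.154060 = 15.4060%

15.41%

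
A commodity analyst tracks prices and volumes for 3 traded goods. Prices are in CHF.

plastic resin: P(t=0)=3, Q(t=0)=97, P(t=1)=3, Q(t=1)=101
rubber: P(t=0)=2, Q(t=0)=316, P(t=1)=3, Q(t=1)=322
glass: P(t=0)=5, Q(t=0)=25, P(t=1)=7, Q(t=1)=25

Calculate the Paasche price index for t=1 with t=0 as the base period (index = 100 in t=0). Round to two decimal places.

Paasche price index uses current-period quantities as weights.
ΣP(t=1)·Q(t=1) = 3×101 + 3×322 + 7×25 = 303 + 966 + 175 = 1444
ΣP(t=0)·Q(t=1) = 3×101 + 2×322 + 5×25 = 303 + 644 + 125 = 1072
Index = 1444 / 1072 × 100 = 134.7015

134.70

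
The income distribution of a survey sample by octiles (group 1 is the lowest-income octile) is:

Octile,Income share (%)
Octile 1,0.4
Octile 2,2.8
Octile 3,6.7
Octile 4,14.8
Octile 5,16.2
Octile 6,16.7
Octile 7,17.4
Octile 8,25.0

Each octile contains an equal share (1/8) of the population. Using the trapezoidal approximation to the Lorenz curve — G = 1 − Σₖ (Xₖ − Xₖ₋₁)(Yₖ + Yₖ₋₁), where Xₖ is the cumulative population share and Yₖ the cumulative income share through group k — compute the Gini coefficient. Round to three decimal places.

Cumulative income shares Yₖ: 0.0040, 0.0320, 0.0990, 0.2470, 0.4090, 0.5760, 0.7500, 1.0000
Σ (Xₖ−Xₖ₋₁)(Yₖ+Yₖ₋₁) = (1/8)(0.0040+0.0000) + (1/8)(0.0320+0.0040) + (1/8)(0.0990+0.0320) + (1/8)(0.2470+0.0990) + (1/8)(0.4090+0.2470) + (1/8)(0.5760+0.4090) + (1/8)(0.7500+0.5760) + (1/8)(1.0000+0.7500)
  = 0.0005 + 0.0045 + 0.0164 + 0.0433 + 0.0820 + 0.1231 + 0.1658 + 0.2188 = 0.6542
G = 1 − 0.6542 = 0.3458

0.346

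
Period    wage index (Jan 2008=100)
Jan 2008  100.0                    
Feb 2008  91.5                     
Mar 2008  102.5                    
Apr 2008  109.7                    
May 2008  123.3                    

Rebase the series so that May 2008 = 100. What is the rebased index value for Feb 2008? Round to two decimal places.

74.21

Rebased(Feb 2008) = 91.5 / 123.3 × 100 = 74.2092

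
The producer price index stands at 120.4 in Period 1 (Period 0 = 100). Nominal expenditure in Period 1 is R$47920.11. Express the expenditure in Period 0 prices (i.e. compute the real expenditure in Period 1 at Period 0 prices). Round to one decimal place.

Real = Nominal ÷ (Index/100) = 47920.11 ÷ (120.4/100)
     = 47920.11 ÷ 1.204 = 39800.7558

39800.8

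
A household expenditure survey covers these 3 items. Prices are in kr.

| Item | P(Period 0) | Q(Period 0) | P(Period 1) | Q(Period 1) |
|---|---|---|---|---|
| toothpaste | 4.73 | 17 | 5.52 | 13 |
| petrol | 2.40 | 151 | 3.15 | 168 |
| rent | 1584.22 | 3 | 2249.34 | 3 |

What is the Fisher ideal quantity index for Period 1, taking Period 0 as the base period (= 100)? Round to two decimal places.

100.43

Laspeyres component (base-period weights):
ΣP(Period 0)Q(Period 1) = 4.73×13 + 2.40×168 + 1584.22×3 = 61.49 + 403.2 + 4752.66 = 5217.35
ΣP(Period 0)Q(Period 0) = 4.73×17 + 2.40×151 + 1584.22×3 = 80.41 + 362.4 + 4752.66 = 5195.47
L = 5217.35 / 5195.47 × 100 = 100.4211
Paasche component (current-period weights):
ΣP(Period 1)Q(Period 1) = 5.52×13 + 3.15×168 + 2249.34×3 = 71.76 + 529.2 + 6748.02 = 7348.98
ΣP(Period 1)Q(Period 0) = 5.52×17 + 3.15×151 + 2249.34×3 = 93.84 + 475.65 + 6748.02 = 7317.51
P = 7348.98 / 7317.51 × 100 = 100.4301
Fisher = √(L × P) = √(100.4211 × 100.4301) = 100.4256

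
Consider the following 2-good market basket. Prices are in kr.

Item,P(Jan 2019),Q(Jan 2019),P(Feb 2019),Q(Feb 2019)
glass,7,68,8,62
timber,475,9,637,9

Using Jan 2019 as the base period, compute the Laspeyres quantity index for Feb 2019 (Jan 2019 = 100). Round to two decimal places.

Laspeyres quantity index uses base-period prices as weights.
ΣP(Jan 2019)·Q(Feb 2019) = 7×62 + 475×9 = 434 + 4275 = 4709
ΣP(Jan 2019)·Q(Jan 2019) = 7×68 + 475×9 = 476 + 4275 = 4751
Index = 4709 / 4751 × 100 = 99.1160

99.12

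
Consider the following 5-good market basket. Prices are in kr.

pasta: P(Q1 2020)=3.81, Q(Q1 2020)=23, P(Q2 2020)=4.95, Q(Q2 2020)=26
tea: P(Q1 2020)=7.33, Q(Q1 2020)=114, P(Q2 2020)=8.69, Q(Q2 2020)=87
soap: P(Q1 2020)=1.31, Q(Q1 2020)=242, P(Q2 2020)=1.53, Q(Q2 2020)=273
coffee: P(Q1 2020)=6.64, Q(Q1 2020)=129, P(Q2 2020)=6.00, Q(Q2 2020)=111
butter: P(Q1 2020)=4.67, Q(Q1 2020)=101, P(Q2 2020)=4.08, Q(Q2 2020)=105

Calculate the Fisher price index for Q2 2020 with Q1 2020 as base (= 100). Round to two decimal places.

103.41

Laspeyres component (base-period weights):
ΣP(Q2 2020)Q(Q1 2020) = 4.95×23 + 8.69×114 + 1.53×242 + 6.00×129 + 4.08×101 = 113.85 + 990.66 + 370.26 + 774 + 412.08 = 2660.85
ΣP(Q1 2020)Q(Q1 2020) = 3.81×23 + 7.33×114 + 1.31×242 + 6.64×129 + 4.67×101 = 87.63 + 835.62 + 317.02 + 856.56 + 471.67 = 2568.5
L = 2660.85 / 2568.5 × 100 = 103.5955
Paasche component (current-period weights):
ΣP(Q2 2020)Q(Q2 2020) = 4.95×26 + 8.69×87 + 1.53×273 + 6.00×111 + 4.08×105 = 128.7 + 756.03 + 417.69 + 666 + 428.4 = 2396.82
ΣP(Q1 2020)Q(Q2 2020) = 3.81×26 + 7.33×87 + 1.31×273 + 6.64×111 + 4.67×105 = 99.06 + 637.71 + 357.63 + 737.04 + 490.35 = 2321.79
P = 2396.82 / 2321.79 × 100 = 103.2316
Fisher = √(L × P) = √(103.5955 × 103.2316) = 103.4134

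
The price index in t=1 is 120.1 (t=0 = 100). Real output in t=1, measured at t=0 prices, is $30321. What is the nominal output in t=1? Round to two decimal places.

Nominal = Real × (Index/100) = 30321 × (120.1/100)
        = 30321 × 1.201 = 36415.5210

36415.52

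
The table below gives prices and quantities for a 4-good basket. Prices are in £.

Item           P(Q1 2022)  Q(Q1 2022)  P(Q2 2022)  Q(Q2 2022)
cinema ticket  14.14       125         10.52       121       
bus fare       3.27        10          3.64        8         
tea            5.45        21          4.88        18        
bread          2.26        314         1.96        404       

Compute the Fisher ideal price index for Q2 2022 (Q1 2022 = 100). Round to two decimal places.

Laspeyres component (base-period weights):
ΣP(Q2 2022)Q(Q1 2022) = 10.52×125 + 3.64×10 + 4.88×21 + 1.96×314 = 1315 + 36.4 + 102.48 + 615.44 = 2069.32
ΣP(Q1 2022)Q(Q1 2022) = 14.14×125 + 3.27×10 + 5.45×21 + 2.26×314 = 1767.5 + 32.7 + 114.45 + 709.64 = 2624.29
L = 2069.32 / 2624.29 × 100 = 78.8526
Paasche component (current-period weights):
ΣP(Q2 2022)Q(Q2 2022) = 10.52×121 + 3.64×8 + 4.88×18 + 1.96×404 = 1272.92 + 29.12 + 87.84 + 791.84 = 2181.72
ΣP(Q1 2022)Q(Q2 2022) = 14.14×121 + 3.27×8 + 5.45×18 + 2.26×404 = 1710.94 + 26.16 + 98.1 + 913.04 = 2748.24
P = 2181.72 / 2748.24 × 100 = 79.3861
Fisher = √(L × P) = √(78.8526 × 79.3861) = 79.1189

79.12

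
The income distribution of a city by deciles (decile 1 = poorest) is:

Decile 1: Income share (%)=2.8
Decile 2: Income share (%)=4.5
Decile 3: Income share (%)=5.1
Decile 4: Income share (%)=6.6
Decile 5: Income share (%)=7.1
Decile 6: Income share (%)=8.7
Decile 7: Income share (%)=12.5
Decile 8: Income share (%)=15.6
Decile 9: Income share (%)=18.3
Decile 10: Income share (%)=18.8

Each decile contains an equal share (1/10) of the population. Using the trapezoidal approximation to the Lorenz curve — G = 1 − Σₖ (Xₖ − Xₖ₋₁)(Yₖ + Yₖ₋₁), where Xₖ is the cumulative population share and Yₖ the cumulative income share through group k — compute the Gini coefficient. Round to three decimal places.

Cumulative income shares Yₖ: 0.0280, 0.0730, 0.1240, 0.1900, 0.2610, 0.3480, 0.4730, 0.6290, 0.8120, 1.0000
Σ (Xₖ−Xₖ₋₁)(Yₖ+Yₖ₋₁) = (1/10)(0.0280+0.0000) + (1/10)(0.0730+0.0280) + (1/10)(0.1240+0.0730) + (1/10)(0.1900+0.1240) + (1/10)(0.2610+0.1900) + (1/10)(0.3480+0.2610) + (1/10)(0.4730+0.3480) + (1/10)(0.6290+0.4730) + (1/10)(0.8120+0.6290) + (1/10)(1.0000+0.8120)
  = 0.0028 + 0.0101 + 0.0197 + 0.0314 + 0.0451 + 0.0609 + 0.0821 + 0.1102 + 0.1441 + 0.1812 = 0.6876
G = 1 − 0.6876 = 0.3124

0.312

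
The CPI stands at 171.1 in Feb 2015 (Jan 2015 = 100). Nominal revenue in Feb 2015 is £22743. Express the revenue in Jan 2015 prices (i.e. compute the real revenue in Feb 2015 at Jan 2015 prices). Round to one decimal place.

13292.2

Real = Nominal ÷ (Index/100) = 22743 ÷ (171.1/100)
     = 22743 ÷ 1.711 = 13292.2268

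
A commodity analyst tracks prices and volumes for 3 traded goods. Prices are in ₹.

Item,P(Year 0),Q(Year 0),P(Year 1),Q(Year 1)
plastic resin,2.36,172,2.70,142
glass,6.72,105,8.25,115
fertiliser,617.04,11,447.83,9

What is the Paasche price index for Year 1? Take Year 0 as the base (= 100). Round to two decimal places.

Paasche price index uses current-period quantities as weights.
ΣP(Year 1)·Q(Year 1) = 2.70×142 + 8.25×115 + 447.83×9 = 383.4 + 948.75 + 4030.47 = 5362.62
ΣP(Year 0)·Q(Year 1) = 2.36×142 + 6.72×115 + 617.04×9 = 335.12 + 772.8 + 5553.36 = 6661.28
Index = 5362.62 / 6661.28 × 100 = 80.5043

80.50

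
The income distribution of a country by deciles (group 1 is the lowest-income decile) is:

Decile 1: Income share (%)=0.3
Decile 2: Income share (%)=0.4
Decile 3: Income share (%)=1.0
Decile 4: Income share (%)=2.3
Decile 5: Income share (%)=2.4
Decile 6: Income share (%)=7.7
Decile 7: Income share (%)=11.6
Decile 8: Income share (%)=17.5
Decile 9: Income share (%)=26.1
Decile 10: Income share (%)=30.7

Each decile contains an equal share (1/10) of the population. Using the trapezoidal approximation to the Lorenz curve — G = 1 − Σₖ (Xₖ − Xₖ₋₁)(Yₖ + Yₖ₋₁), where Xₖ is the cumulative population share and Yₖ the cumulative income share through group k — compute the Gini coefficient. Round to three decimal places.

0.569

Cumulative income shares Yₖ: 0.0030, 0.0070, 0.0170, 0.0400, 0.0640, 0.1410, 0.2570, 0.4320, 0.6930, 1.0000
Σ (Xₖ−Xₖ₋₁)(Yₖ+Yₖ₋₁) = (1/10)(0.0030+0.0000) + (1/10)(0.0070+0.0030) + (1/10)(0.0170+0.0070) + (1/10)(0.0400+0.0170) + (1/10)(0.0640+0.0400) + (1/10)(0.1410+0.0640) + (1/10)(0.2570+0.1410) + (1/10)(0.4320+0.2570) + (1/10)(0.6930+0.4320) + (1/10)(1.0000+0.6930)
  = 0.0003 + 0.0010 + 0.0024 + 0.0057 + 0.0104 + 0.0205 + 0.0398 + 0.0689 + 0.1125 + 0.1693 = 0.4308
G = 1 − 0.4308 = 0.5692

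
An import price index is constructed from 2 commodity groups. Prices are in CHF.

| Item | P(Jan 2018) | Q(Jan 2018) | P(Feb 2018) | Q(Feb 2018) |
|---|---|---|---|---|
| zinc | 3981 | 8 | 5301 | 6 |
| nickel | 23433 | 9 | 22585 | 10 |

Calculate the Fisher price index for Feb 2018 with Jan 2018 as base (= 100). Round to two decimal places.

100.49

Laspeyres component (base-period weights):
ΣP(Feb 2018)Q(Jan 2018) = 5301×8 + 22585×9 = 42408 + 203265 = 245673
ΣP(Jan 2018)Q(Jan 2018) = 3981×8 + 23433×9 = 31848 + 210897 = 242745
L = 245673 / 242745 × 100 = 101.2062
Paasche component (current-period weights):
ΣP(Feb 2018)Q(Feb 2018) = 5301×6 + 22585×10 = 31806 + 225850 = 257656
ΣP(Jan 2018)Q(Feb 2018) = 3981×6 + 23433×10 = 23886 + 234330 = 258216
P = 257656 / 258216 × 100 = 99.7831
Fisher = √(L × P) = √(101.2062 × 99.7831) = 100.4921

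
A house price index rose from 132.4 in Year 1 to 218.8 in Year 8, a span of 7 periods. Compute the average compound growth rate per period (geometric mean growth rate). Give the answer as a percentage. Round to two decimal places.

7.44%

Growth factor = (218.8/132.4)^(1/7) = (1.652568)^(1/7) = 1.074399
Growth rate = 1.074399 − 1 = 0.074399 = 7.4399%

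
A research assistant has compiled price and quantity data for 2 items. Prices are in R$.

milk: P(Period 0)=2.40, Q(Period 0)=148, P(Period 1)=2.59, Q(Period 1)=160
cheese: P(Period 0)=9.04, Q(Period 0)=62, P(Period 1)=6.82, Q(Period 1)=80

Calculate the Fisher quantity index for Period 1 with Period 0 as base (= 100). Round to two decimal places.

Laspeyres component (base-period weights):
ΣP(Period 0)Q(Period 1) = 2.40×160 + 9.04×80 = 384 + 723.2 = 1107.2
ΣP(Period 0)Q(Period 0) = 2.40×148 + 9.04×62 = 355.2 + 560.48 = 915.68
L = 1107.2 / 915.68 × 100 = 120.9156
Paasche component (current-period weights):
ΣP(Period 1)Q(Period 1) = 2.59×160 + 6.82×80 = 414.4 + 545.6 = 960
ΣP(Period 1)Q(Period 0) = 2.59×148 + 6.82×62 = 383.32 + 422.84 = 806.16
P = 960 / 806.16 × 100 = 119.0831
Fisher = √(L × P) = √(120.9156 × 119.0831) = 119.9958

120.00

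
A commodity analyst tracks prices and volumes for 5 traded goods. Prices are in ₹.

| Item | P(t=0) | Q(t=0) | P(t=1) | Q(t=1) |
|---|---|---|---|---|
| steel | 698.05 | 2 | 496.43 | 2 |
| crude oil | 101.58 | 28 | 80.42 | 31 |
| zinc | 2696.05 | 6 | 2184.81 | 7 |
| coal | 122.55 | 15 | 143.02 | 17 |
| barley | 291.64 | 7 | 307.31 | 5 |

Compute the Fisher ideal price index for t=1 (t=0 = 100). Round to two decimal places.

84.68

Laspeyres component (base-period weights):
ΣP(t=1)Q(t=0) = 496.43×2 + 80.42×28 + 2184.81×6 + 143.02×15 + 307.31×7 = 992.86 + 2251.76 + 13108.86 + 2145.3 + 2151.17 = 20649.95
ΣP(t=0)Q(t=0) = 698.05×2 + 101.58×28 + 2696.05×6 + 122.55×15 + 291.64×7 = 1396.1 + 2844.24 + 16176.3 + 1838.25 + 2041.48 = 24296.37
L = 20649.95 / 24296.37 × 100 = 84.9919
Paasche component (current-period weights):
ΣP(t=1)Q(t=1) = 496.43×2 + 80.42×31 + 2184.81×7 + 143.02×17 + 307.31×5 = 992.86 + 2493.02 + 15293.67 + 2431.34 + 1536.55 = 22747.44
ΣP(t=0)Q(t=1) = 698.05×2 + 101.58×31 + 2696.05×7 + 122.55×17 + 291.64×5 = 1396.1 + 3148.98 + 18872.35 + 2083.35 + 1458.2 = 26958.98
P = 22747.44 / 26958.98 × 100 = 84.3780
Fisher = √(L × P) = √(84.9919 × 84.3780) = 84.6844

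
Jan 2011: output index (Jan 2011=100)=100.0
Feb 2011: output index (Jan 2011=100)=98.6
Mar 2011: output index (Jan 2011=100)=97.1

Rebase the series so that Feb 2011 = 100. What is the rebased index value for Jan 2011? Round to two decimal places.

101.42

Rebased(Jan 2011) = 100.0 / 98.6 × 100 = 101.4199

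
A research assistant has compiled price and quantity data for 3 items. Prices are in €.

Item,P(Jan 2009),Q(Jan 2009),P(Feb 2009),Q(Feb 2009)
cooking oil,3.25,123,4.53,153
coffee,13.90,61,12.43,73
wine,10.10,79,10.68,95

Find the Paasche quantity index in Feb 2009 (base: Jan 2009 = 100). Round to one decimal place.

121.1

Paasche quantity index uses current-period prices as weights.
ΣP(Feb 2009)·Q(Feb 2009) = 4.53×153 + 12.43×73 + 10.68×95 = 693.09 + 907.39 + 1014.6 = 2615.08
ΣP(Feb 2009)·Q(Jan 2009) = 4.53×123 + 12.43×61 + 10.68×79 = 557.19 + 758.23 + 843.72 = 2159.14
Index = 2615.08 / 2159.14 × 100 = 121.1167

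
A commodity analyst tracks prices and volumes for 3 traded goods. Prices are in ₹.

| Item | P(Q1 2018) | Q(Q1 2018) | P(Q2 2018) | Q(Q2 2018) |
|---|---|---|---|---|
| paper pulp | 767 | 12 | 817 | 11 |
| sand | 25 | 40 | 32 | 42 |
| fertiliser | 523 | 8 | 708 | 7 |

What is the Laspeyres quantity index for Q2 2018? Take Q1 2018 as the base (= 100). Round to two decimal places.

91.38

Laspeyres quantity index uses base-period prices as weights.
ΣP(Q1 2018)·Q(Q2 2018) = 767×11 + 25×42 + 523×7 = 8437 + 1050 + 3661 = 13148
ΣP(Q1 2018)·Q(Q1 2018) = 767×12 + 25×40 + 523×8 = 9204 + 1000 + 4184 = 14388
Index = 13148 / 14388 × 100 = 91.3817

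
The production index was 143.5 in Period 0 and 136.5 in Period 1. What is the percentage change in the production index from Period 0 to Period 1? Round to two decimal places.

-4.88%

Change = (136.5 − 143.5) / 143.5 × 100
       = -7.0 / 143.5 × 100 = -4.8780%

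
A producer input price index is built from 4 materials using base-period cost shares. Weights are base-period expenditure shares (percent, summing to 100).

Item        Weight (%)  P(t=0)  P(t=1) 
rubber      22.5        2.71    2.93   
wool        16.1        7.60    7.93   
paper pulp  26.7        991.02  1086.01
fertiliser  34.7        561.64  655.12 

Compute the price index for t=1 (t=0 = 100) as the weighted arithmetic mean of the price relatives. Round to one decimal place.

110.9

rubber: 22.5 × (2.93/2.71) = 22.5 × 1.081181 = 24.3266
wool: 16.1 × (7.93/7.60) = 16.1 × 1.043421 = 16.7991
paper pulp: 26.7 × (1086.01/991.02) = 26.7 × 1.095851 = 29.2592
fertiliser: 34.7 × (655.12/561.64) = 34.7 × 1.166441 = 40.4755
Index = Σ wᵢ·(p₁ᵢ/p₀ᵢ) = 24.3266 + 16.7991 + 29.2592 + 40.4755 = 110.8604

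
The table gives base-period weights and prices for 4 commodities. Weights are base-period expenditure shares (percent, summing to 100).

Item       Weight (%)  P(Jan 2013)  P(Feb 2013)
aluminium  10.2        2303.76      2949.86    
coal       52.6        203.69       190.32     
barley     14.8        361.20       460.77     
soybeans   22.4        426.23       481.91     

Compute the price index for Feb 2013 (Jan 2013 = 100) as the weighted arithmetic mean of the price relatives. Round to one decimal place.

aluminium: 10.2 × (2949.86/2303.76) = 10.2 × 1.280455 = 13.0606
coal: 52.6 × (190.32/203.69) = 52.6 × 0.934361 = 49.1474
barley: 14.8 × (460.77/361.20) = 14.8 × 1.275664 = 18.8798
soybeans: 22.4 × (481.91/426.23) = 22.4 × 1.130634 = 25.3262
Index = Σ wᵢ·(p₁ᵢ/p₀ᵢ) = 13.0606 + 49.1474 + 18.8798 + 25.3262 = 106.4141

106.4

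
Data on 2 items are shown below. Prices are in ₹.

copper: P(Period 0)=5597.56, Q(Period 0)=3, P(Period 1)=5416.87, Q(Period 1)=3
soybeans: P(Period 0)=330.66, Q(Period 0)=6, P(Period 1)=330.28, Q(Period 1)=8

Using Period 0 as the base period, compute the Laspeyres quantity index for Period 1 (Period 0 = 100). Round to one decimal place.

Laspeyres quantity index uses base-period prices as weights.
ΣP(Period 0)·Q(Period 1) = 5597.56×3 + 330.66×8 = 16792.68 + 2645.28 = 19437.96
ΣP(Period 0)·Q(Period 0) = 5597.56×3 + 330.66×6 = 16792.68 + 1983.96 = 18776.64
Index = 19437.96 / 18776.64 × 100 = 103.5220

103.5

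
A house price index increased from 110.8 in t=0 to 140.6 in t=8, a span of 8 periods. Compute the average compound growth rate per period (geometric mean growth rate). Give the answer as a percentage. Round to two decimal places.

Growth factor = (140.6/110.8)^(1/8) = (1.268953)^(1/8) = 1.030222
Growth rate = 1.030222 − 1 = 0.030222 = 3.0222%

3.02%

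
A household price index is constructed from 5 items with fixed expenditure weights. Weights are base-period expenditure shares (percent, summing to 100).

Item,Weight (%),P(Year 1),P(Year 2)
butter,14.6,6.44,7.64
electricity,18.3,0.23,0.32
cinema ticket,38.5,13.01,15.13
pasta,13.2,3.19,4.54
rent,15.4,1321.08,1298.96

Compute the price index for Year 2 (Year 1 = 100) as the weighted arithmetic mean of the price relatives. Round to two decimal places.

121.48

butter: 14.6 × (7.64/6.44) = 14.6 × 1.186335 = 17.3205
electricity: 18.3 × (0.32/0.23) = 18.3 × 1.391304 = 25.4609
cinema ticket: 38.5 × (15.13/13.01) = 38.5 × 1.162952 = 44.7736
pasta: 13.2 × (4.54/3.19) = 13.2 × 1.423197 = 18.7862
rent: 15.4 × (1298.96/1321.08) = 15.4 × 0.983256 = 15.1421
Index = Σ wᵢ·(p₁ᵢ/p₀ᵢ) = 17.3205 + 25.4609 + 44.7736 + 18.7862 + 15.1421 = 121.4834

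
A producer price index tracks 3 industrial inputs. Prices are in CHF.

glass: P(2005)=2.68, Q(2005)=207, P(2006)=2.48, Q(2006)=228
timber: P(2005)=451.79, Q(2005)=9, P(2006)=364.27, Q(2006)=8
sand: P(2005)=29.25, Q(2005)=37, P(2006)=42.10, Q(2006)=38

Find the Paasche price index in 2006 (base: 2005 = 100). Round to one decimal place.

95.2

Paasche price index uses current-period quantities as weights.
ΣP(2006)·Q(2006) = 2.48×228 + 364.27×8 + 42.10×38 = 565.44 + 2914.16 + 1599.8 = 5079.4
ΣP(2005)·Q(2006) = 2.68×228 + 451.79×8 + 29.25×38 = 611.04 + 3614.32 + 1111.5 = 5336.86
Index = 5079.4 / 5336.86 × 100 = 95.1758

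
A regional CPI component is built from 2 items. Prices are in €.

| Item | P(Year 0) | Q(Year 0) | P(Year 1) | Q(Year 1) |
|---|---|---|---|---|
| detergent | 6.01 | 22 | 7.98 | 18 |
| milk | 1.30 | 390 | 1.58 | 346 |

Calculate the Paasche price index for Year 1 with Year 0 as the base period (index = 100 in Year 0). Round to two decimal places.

Paasche price index uses current-period quantities as weights.
ΣP(Year 1)·Q(Year 1) = 7.98×18 + 1.58×346 = 143.64 + 546.68 = 690.32
ΣP(Year 0)·Q(Year 1) = 6.01×18 + 1.30×346 = 108.18 + 449.8 = 557.98
Index = 690.32 / 557.98 × 100 = 123.7177

123.72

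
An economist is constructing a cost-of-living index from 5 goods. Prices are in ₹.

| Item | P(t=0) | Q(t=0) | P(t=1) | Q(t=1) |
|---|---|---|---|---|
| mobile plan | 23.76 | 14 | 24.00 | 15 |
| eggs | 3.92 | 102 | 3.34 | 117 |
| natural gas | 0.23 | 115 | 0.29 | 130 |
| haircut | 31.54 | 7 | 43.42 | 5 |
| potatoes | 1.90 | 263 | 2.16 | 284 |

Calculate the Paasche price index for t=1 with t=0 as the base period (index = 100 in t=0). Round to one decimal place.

105.0

Paasche price index uses current-period quantities as weights.
ΣP(t=1)·Q(t=1) = 24.00×15 + 3.34×117 + 0.29×130 + 43.42×5 + 2.16×284 = 360 + 390.78 + 37.7 + 217.1 + 613.44 = 1619.02
ΣP(t=0)·Q(t=1) = 23.76×15 + 3.92×117 + 0.23×130 + 31.54×5 + 1.90×284 = 356.4 + 458.64 + 29.9 + 157.7 + 539.6 = 1542.24
Index = 1619.02 / 1542.24 × 100 = 104.9785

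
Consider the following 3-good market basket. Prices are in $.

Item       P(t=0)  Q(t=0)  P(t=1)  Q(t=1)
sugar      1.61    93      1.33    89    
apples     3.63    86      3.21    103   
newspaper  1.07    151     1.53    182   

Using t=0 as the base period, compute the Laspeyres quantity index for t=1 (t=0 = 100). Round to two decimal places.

114.18

Laspeyres quantity index uses base-period prices as weights.
ΣP(t=0)·Q(t=1) = 1.61×89 + 3.63×103 + 1.07×182 = 143.29 + 373.89 + 194.74 = 711.92
ΣP(t=0)·Q(t=0) = 1.61×93 + 3.63×86 + 1.07×151 = 149.73 + 312.18 + 161.57 = 623.48
Index = 711.92 / 623.48 × 100 = 114.1849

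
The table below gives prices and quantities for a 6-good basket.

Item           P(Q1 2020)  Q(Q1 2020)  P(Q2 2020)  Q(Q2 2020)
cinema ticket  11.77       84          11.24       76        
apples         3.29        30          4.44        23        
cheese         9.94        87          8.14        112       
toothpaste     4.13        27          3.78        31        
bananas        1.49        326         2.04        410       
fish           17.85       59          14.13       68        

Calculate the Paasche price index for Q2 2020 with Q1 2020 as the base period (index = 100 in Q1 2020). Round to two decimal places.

93.71

Paasche price index uses current-period quantities as weights.
ΣP(Q2 2020)·Q(Q2 2020) = 11.24×76 + 4.44×23 + 8.14×112 + 3.78×31 + 2.04×410 + 14.13×68 = 854.24 + 102.12 + 911.68 + 117.18 + 836.4 + 960.84 = 3782.46
ΣP(Q1 2020)·Q(Q2 2020) = 11.77×76 + 3.29×23 + 9.94×112 + 4.13×31 + 1.49×410 + 17.85×68 = 894.52 + 75.67 + 1113.28 + 128.03 + 610.9 + 1213.8 = 4036.2
Index = 3782.46 / 4036.2 × 100 = 93.7134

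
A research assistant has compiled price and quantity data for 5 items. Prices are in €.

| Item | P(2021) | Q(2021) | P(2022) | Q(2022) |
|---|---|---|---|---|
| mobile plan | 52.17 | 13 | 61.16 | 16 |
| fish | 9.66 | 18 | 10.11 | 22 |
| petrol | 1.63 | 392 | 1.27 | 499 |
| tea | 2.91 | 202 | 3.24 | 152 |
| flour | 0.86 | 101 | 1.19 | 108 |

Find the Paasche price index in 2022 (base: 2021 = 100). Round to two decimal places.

Paasche price index uses current-period quantities as weights.
ΣP(2022)·Q(2022) = 61.16×16 + 10.11×22 + 1.27×499 + 3.24×152 + 1.19×108 = 978.56 + 222.42 + 633.73 + 492.48 + 128.52 = 2455.71
ΣP(2021)·Q(2022) = 52.17×16 + 9.66×22 + 1.63×499 + 2.91×152 + 0.86×108 = 834.72 + 212.52 + 813.37 + 442.32 + 92.88 = 2395.81
Index = 2455.71 / 2395.81 × 100 = 102.5002

102.50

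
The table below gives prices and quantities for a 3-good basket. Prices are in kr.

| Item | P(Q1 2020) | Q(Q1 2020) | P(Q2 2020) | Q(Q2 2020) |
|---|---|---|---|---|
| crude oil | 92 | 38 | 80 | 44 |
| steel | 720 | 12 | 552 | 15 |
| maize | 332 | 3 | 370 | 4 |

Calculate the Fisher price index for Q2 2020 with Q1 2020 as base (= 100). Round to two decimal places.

82.07

Laspeyres component (base-period weights):
ΣP(Q2 2020)Q(Q1 2020) = 80×38 + 552×12 + 370×3 = 3040 + 6624 + 1110 = 10774
ΣP(Q1 2020)Q(Q1 2020) = 92×38 + 720×12 + 332×3 = 3496 + 8640 + 996 = 13132
L = 10774 / 13132 × 100 = 82.0439
Paasche component (current-period weights):
ΣP(Q2 2020)Q(Q2 2020) = 80×44 + 552×15 + 370×4 = 3520 + 8280 + 1480 = 13280
ΣP(Q1 2020)Q(Q2 2020) = 92×44 + 720×15 + 332×4 = 4048 + 10800 + 1328 = 16176
P = 13280 / 16176 × 100 = 82.0969
Fisher = √(L × P) = √(82.0439 × 82.0969) = 82.0704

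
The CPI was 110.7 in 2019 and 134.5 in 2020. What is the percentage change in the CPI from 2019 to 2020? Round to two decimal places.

Change = (134.5 − 110.7) / 110.7 × 100
       = 23.8 / 110.7 × 100 = 21.4995%

21.50%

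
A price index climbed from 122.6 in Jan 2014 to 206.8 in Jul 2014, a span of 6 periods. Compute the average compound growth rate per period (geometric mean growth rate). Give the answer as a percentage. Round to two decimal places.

9.10%

Growth factor = (206.8/122.6)^(1/6) = (1.686786)^(1/6) = 1.091047
Growth rate = 1.091047 − 1 = 0.091047 = 9.1047%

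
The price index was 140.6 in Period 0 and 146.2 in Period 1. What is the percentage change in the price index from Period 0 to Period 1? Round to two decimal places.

Change = (146.2 − 140.6) / 140.6 × 100
       = 5.6 / 140.6 × 100 = 3.9829%

3.98%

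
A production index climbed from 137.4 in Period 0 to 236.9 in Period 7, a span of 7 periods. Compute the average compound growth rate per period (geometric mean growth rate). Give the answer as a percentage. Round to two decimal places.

Growth factor = (236.9/137.4)^(1/7) = (1.724163)^(1/7) = 1.080928
Growth rate = 1.080928 − 1 = 0.080928 = 8.0928%

8.09%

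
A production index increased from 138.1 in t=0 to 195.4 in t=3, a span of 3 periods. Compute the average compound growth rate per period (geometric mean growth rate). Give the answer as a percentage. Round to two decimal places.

Growth factor = (195.4/138.1)^(1/3) = (1.414917)^(1/3) = 1.122648
Growth rate = 1.122648 − 1 = 0.122648 = 12.2648%

12.26%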